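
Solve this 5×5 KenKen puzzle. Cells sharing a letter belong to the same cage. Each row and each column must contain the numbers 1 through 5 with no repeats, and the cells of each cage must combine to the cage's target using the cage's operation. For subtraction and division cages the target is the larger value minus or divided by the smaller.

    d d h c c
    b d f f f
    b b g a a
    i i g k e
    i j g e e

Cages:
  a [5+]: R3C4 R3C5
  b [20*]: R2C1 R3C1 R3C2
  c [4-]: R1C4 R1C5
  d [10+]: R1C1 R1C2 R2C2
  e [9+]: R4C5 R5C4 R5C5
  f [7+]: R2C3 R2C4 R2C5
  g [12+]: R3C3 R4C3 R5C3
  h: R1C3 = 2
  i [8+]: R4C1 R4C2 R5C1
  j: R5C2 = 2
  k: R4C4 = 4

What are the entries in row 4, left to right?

2 5 3 4 1

H is a freebie, which forces R1C3 = 2.
K is a freebie, so R4C4 = 4.
J is a freebie, leaving R5C2 = 2.
The only place for 3 in row 1 is R1C1.
Cage d has sum 10, which forces R1C2 = 4.
Cage d needs sum 10; hence R2C2 = 3.
Cage i needs sum 8, leaving R4C1 = 2.
In row 2, 5 can only go at R2C1, so R2C1 = 5.
Cage b has product 20, leaving R3C1 = 4.
The 3 cells of cage b must have product 20, so R3C2 = 1.
The 3 cells of cage i must have sum 8, leaving R4C2 = 5.
5 is placed in row 4, so R4C3 = 3.
Row 4 now contains 3, which forces R4C5 = 1.
Column 1 already has 5; hence R5C1 = 1.
Cage c's pair has difference 4, leaving R1C4 = 1.
Column 5 already has 1, which forces R1C5 = 5.
Column 4 already has 1, which forces R2C4 = 2.
Row 2 now contains 2, which forces R2C5 = 4.
Column 3 now contains 3, leaving R3C3 = 5.
Column 4 now contains 2, which forces R3C4 = 3.
Row 3 already has 3, leaving R3C5 = 2.
Cage g has sum 12; hence R5C3 = 4.
Column 4 already has 3, leaving R5C4 = 5.
Column 5 now contains 5, which forces R5C5 = 3.
Row 2 now contains 4; hence R2C3 = 1.
Filled in: 3 4 2 1 5 / 5 3 1 2 4 / 4 1 5 3 2 / 2 5 3 4 1 / 1 2 4 5 3.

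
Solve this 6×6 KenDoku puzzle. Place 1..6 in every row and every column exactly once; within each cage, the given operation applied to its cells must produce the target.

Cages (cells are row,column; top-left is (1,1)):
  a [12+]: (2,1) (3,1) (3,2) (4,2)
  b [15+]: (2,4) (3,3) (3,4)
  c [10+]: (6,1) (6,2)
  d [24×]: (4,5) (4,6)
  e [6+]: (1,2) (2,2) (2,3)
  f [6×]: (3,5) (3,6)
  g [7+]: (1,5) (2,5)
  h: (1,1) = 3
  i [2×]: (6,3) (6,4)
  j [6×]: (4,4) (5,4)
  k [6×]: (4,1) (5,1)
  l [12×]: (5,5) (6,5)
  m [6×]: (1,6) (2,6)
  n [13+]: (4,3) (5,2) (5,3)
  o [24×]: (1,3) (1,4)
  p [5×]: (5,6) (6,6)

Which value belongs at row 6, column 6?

5

Cage h is a single given cell; hence (1,1) = 3.
In row 1, 5 can only go at (1,5), so (1,5) = 5.
Cage g's pair has sum 7, which forces (2,5) = 2.
The only place for 3 in row 6 is (6,5).
Column 5 now contains 3, so (5,5) = 4.
Column 5 already has 4; hence (4,5) = 6.
Cage d needs two cells with product 24; hence (4,6) = 4.
Column 5 already has 6, which forces (3,5) = 1.
Cage f needs two cells with product 6, so (3,6) = 6.
Row 4 now contains 6, which forces (4,1) = 1.
Cage k needs two cells with product 6, leaving (5,1) = 6.
6 is placed in column 1, leaving (6,1) = 4.
Row 6 now contains 4, so (6,2) = 6.
The two cells of cage m must have product 6, which forces (1,6) = 2.
Column 1 already has 4, which forces (2,1) = 5.
Cage b has sum 15, so (2,4) = 6.
Cage m's pair has product 6; hence (2,6) = 3.
Cage a has sum 12, leaving (3,1) = 2.
The 4 cells of cage a must have sum 12, so (3,2) = 3.
The 4 cells of cage a must have sum 12, leaving (4,2) = 2.
The 3 cells of cage n must have sum 13; hence (4,3) = 5.
2 is placed in row 4; hence (4,4) = 3.
Cage n has sum 13, which forces (5,2) = 5.
The 3 cells of cage n must have sum 13, so (5,3) = 3.
Column 4 already has 3, which forces (5,4) = 2.
Row 5 now contains 5, so (5,6) = 1.
Column 4 now contains 2, which forces (6,4) = 1.
Column 6 now contains 1, which forces (6,6) = 5.
Row 1 already has 2, which forces (1,2) = 1.
The two cells of cage o must have product 24, so (1,3) = 6.
Column 4 already has 6, which forces (1,4) = 4.
The 3 cells of cage e must have sum 6, leaving (2,2) = 4.
Row 2 already has 3; hence (2,3) = 1.
Column 3 now contains 5, leaving (3,3) = 4.
Cage b needs sum 15, which forces (3,4) = 5.
1 is placed in row 6; hence (6,3) = 2.
The full grid is 3 1 6 4 5 2 / 5 4 1 6 2 3 / 2 3 4 5 1 6 / 1 2 5 3 6 4 / 6 5 3 2 4 1 / 4 6 2 1 3 5.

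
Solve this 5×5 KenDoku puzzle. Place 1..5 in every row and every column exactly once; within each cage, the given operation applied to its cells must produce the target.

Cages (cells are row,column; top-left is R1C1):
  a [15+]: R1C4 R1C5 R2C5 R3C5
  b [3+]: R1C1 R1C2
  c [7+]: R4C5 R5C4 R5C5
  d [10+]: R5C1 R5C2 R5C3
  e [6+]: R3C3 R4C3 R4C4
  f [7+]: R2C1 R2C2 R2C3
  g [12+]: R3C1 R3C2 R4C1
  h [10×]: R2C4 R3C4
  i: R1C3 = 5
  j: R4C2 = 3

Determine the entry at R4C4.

1

Cage i is given, which forces R1C3 = 5.
J is a freebie, which forces R4C2 = 3.
In row 1, 3 can only go at R1C4, so R1C4 = 3.
Cage a has sum 15, which forces R1C5 = 4.
In row 2, 3 can only go at R2C5, so R2C5 = 3.
Column 5 now contains 3, so R3C5 = 5.
Cage h needs two cells with product 10, so R2C4 = 5.
The 3 cells of cage g must have sum 12, which forces R3C1 = 3.
Row 3 now contains 5, so R3C2 = 4.
3 is placed in row 3, which forces R3C3 = 1.
Row 3 now contains 5, which forces R3C4 = 2.
The 3 cells of cage g must have sum 12; hence R4C1 = 5.
Column 4 already has 2, which forces R4C4 = 1.
Row 4 now contains 1, so R4C5 = 2.
Cage c has sum 7, which forces R5C4 = 4.
2 is placed in column 5; hence R5C5 = 1.
Row 4 now contains 2, which forces R4C3 = 4.
Row 5 already has 1, which forces R5C1 = 2.
Cage d needs sum 10, so R5C2 = 5.
The 3 cells of cage d must have sum 10, which forces R5C3 = 3.
Column 1 now contains 2; hence R1C1 = 1.
Cage b needs two cells with sum 3; hence R1C2 = 2.
The 3 cells of cage f must have sum 7; hence R2C1 = 4.
The 3 cells of cage f must have sum 7, which forces R2C2 = 1.
Column 3 already has 4, which forces R2C3 = 2.
The full grid is 1 2 5 3 4 / 4 1 2 5 3 / 3 4 1 2 5 / 5 3 4 1 2 / 2 5 3 4 1.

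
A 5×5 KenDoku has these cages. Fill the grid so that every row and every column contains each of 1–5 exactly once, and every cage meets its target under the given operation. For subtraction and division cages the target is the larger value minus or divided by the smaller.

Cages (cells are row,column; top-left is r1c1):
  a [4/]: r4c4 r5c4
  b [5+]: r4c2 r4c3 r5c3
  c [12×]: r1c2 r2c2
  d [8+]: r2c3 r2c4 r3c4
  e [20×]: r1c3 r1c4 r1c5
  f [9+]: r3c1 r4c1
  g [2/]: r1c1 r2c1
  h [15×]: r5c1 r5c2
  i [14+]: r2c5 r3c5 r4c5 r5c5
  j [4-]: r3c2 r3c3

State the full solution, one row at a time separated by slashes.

2 3 4 5 1 / 1 4 3 2 5 / 4 1 5 3 2 / 5 2 1 4 3 / 3 5 2 1 4

Row 1 needs a 2, and only r1c1 is open for it.
In row 1, 3 can only go at r1c2, so r1c2 = 3.
Column 2 already has 3, so r2c2 = 4.
Cage h needs two cells with product 15; hence r5c1 = 3.
Column 2 already has 3, which forces r5c2 = 5.
Row 2 now contains 4, leaving r2c1 = 1.
5 is placed in column 2, leaving r3c2 = 1.
Cage j's pair has difference 4, which forces r3c3 = 5.
Column 2 already has 1, leaving r4c2 = 2.
Cage d has sum 8, leaving r2c3 = 3.
The 3 cells of cage d must have sum 8, leaving r2c4 = 2.
2 is placed in row 2, which forces r2c5 = 5.
Row 3 now contains 5, leaving r3c1 = 4.
Cage d has sum 8, leaving r3c4 = 3.
Row 3 already has 3, so r3c5 = 2.
Cage f needs two cells with sum 9, which forces r4c1 = 5.
The 3 cells of cage b must have sum 5, leaving r4c3 = 1.
Row 4 already has 1, so r4c4 = 4.
Row 4 already has 4, which forces r4c5 = 3.
Cage b has sum 5, which forces r5c3 = 2.
Column 4 now contains 4, leaving r5c4 = 1.
Column 5 already has 2, leaving r5c5 = 4.
Column 3 already has 1, leaving r1c3 = 4.
Column 4 already has 1, leaving r1c4 = 5.
Column 5 already has 4; hence r1c5 = 1.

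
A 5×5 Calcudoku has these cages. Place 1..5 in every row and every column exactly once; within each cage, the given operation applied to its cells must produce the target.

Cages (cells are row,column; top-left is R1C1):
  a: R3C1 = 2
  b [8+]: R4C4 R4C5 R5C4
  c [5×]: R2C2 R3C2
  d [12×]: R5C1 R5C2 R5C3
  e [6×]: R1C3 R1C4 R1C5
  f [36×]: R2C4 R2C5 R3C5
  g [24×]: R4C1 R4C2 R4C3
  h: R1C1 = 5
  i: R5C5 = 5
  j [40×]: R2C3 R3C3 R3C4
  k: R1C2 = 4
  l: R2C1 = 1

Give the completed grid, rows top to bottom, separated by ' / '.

5 4 3 1 2 / 1 5 2 3 4 / 2 1 5 4 3 / 3 2 4 5 1 / 4 3 1 2 5

Cage h is given, leaving R1C1 = 5.
Cage k is given, leaving R1C2 = 4.
L is a freebie; hence R2C1 = 1.
1 is placed in row 2; hence R2C2 = 5.
Cage f needs product 36; hence R2C4 = 3.
Cage f has product 36, leaving R2C5 = 4.
Cage a is given; hence R3C1 = 2.
5 is placed in column 2, leaving R3C2 = 1.
Cage f needs product 36, which forces R3C5 = 3.
Column 2 already has 1; hence R5C2 = 3.
Cage i is given, leaving R5C5 = 5.
Cage e needs product 6, so R1C3 = 3.
4 is placed in row 2, so R2C3 = 2.
Column 2 already has 3, which forces R4C2 = 2.
Column 3 now contains 3; hence R4C3 = 4.
Row 4 now contains 4, leaving R4C4 = 5.
Row 4 now contains 2, leaving R4C5 = 1.
Row 5 now contains 3, which forces R5C1 = 4.
The 3 cells of cage d must have product 12, so R5C3 = 1.
Row 5 already has 1, leaving R5C4 = 2.
2 is placed in column 4, which forces R1C4 = 1.
1 is placed in column 5; hence R1C5 = 2.
Column 3 now contains 4, so R3C3 = 5.
Column 4 already has 5, leaving R3C4 = 4.
Row 4 now contains 4, which forces R4C1 = 3.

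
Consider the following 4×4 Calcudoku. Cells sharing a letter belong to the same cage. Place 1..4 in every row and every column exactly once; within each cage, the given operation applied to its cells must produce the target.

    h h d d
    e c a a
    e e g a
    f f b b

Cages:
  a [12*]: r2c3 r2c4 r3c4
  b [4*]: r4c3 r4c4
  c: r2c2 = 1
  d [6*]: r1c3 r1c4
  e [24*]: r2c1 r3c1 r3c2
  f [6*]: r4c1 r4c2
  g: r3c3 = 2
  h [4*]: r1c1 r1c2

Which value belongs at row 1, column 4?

2

C is a freebie; hence r2c2 = 1.
Cage g is a single given cell, which forces r3c3 = 2.
Cage h's pair has product 4, leaving r1c1 = 1.
Column 2 already has 1, leaving r1c2 = 4.
Column 3 now contains 2, leaving r1c3 = 3.
Cage d's pair has product 6, leaving r1c4 = 2.
The 3 cells of cage e must have product 24, leaving r2c1 = 2.
Column 3 now contains 3, so r2c3 = 4.
4 is placed in row 2; hence r2c4 = 3.
4 is placed in column 2, so r3c2 = 3.
The 3 cells of cage a must have product 12; hence r3c4 = 1.
Column 1 already has 2, leaving r4c1 = 3.
Column 2 already has 3, leaving r4c2 = 2.
Column 3 already has 4, which forces r4c3 = 1.
Column 4 already has 1, which forces r4c4 = 4.
Row 3 already has 3, which forces r3c1 = 4.
Filled in: 1 4 3 2 / 2 1 4 3 / 4 3 2 1 / 3 2 1 4.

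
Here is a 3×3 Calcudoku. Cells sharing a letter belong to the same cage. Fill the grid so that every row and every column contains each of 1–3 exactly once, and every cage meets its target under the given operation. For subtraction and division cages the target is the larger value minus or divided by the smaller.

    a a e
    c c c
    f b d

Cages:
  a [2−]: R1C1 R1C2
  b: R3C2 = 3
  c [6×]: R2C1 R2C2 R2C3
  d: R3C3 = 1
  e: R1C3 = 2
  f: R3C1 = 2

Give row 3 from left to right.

E is a freebie; hence R1C3 = 2.
Cage f is given, so R3C1 = 2.
Cage b is given, leaving R3C2 = 3.
D is a freebie; hence R3C3 = 1.
Cage a's pair has difference 2, so R1C1 = 3.
3 is placed in column 2, which forces R1C2 = 1.
Cage c needs product 6; hence R2C1 = 1.
Cage c has product 6, which forces R2C2 = 2.
Column 3 now contains 1; hence R2C3 = 3.
Completed grid: 3 1 2 / 1 2 3 / 2 3 1.

2 3 1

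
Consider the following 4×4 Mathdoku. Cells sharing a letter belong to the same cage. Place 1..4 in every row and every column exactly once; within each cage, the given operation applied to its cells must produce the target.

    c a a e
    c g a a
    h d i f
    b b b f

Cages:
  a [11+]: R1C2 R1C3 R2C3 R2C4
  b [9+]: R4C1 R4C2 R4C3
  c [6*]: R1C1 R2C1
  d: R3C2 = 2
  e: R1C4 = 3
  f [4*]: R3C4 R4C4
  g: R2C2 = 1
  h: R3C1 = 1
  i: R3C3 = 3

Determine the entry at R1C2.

Cage e is given, so R1C4 = 3.
Cage g is given, leaving R2C2 = 1.
Cage h is given, which forces R3C1 = 1.
Cage d is a single given cell, leaving R3C2 = 2.
I is a freebie; hence R3C3 = 3.
Row 3 now contains 1, leaving R3C4 = 4.
Column 4 now contains 4, so R4C4 = 1.
Row 1 now contains 3; hence R1C1 = 2.
Column 2 now contains 2; hence R1C2 = 4.
Cage a has sum 11, so R1C3 = 1.
Cage c's pair has product 6, which forces R2C1 = 3.
Cage a has sum 11, which forces R2C3 = 4.
Column 4 now contains 4, which forces R2C4 = 2.
3 is placed in column 1, so R4C1 = 4.
Column 2 already has 4, leaving R4C2 = 3.
4 is placed in column 3, which forces R4C3 = 2.
The full grid is 2 4 1 3 / 3 1 4 2 / 1 2 3 4 / 4 3 2 1.

4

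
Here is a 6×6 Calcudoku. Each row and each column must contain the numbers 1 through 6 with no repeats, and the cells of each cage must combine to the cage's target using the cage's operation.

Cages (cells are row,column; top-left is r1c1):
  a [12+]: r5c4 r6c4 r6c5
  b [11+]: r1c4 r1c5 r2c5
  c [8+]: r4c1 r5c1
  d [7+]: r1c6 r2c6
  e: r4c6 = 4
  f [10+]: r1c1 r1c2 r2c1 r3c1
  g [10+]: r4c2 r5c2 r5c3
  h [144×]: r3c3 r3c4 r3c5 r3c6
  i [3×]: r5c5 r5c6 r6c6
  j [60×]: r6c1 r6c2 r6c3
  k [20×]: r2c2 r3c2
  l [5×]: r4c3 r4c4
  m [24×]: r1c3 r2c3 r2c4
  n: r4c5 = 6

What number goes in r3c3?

3

Cage n is a single given cell; hence r4c5 = 6.
Cage e is given; hence r4c6 = 4.
Cage i needs product 3, leaving r5c5 = 1.
Cage i needs product 3, leaving r5c6 = 3.
Cage i needs product 3, so r6c6 = 1.
In row 3, 1 can only go at r3c1, so r3c1 = 1.
In row 3, 5 can only go at r3c2, so r3c2 = 5.
Column 2 now contains 5, leaving r2c2 = 4.
The only place for 1 in row 1 is r1c2.
In row 5, 4 can only go at r5c4, so r5c4 = 4.
In column 1, 4 can only go at r6c1, so r6c1 = 4.
The 3 cells of cage j must have product 60, which forces r6c2 = 3.
The 3 cells of cage j must have product 60, leaving r6c3 = 5.
Row 6 now contains 5; hence r6c4 = 6.
Row 6 now contains 5, which forces r6c5 = 2.
3 is placed in column 2; hence r4c2 = 2.
5 is placed in column 3, leaving r4c3 = 1.
The two cells of cage l must have product 5, which forces r4c4 = 5.
The 3 cells of cage g must have sum 10, so r5c2 = 6.
5 is placed in column 3, which forces r5c3 = 2.
2 is placed in column 3; hence r1c3 = 4.
Row 1 already has 4, leaving r1c5 = 5.
Row 1 now contains 5; hence r1c6 = 2.
Column 5 already has 5, which forces r2c5 = 3.
Column 6 already has 2; hence r2c6 = 5.
3 is placed in column 5, which forces r3c5 = 4.
Column 6 already has 2, so r3c6 = 6.
Row 4 now contains 2, so r4c1 = 3.
6 is placed in row 5; hence r5c1 = 5.
3 is placed in column 1, so r1c1 = 6.
Row 1 now contains 2, so r1c4 = 3.
Cage f needs sum 10, leaving r2c1 = 2.
3 is placed in row 2; hence r2c3 = 6.
The 3 cells of cage m must have product 24, so r2c4 = 1.
Row 3 already has 6, which forces r3c3 = 3.
Cage h needs product 144, which forces r3c4 = 2.
Completed grid: 6 1 4 3 5 2 / 2 4 6 1 3 5 / 1 5 3 2 4 6 / 3 2 1 5 6 4 / 5 6 2 4 1 3 / 4 3 5 6 2 1.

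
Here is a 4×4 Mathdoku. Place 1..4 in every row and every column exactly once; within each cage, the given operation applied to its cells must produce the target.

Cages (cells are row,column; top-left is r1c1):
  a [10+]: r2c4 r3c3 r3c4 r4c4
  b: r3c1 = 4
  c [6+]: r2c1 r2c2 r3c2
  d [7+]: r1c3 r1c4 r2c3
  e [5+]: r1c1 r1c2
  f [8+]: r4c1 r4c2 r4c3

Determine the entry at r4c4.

2

Cage b is a single given cell, which forces r3c1 = 4.
Row 4 needs a 2, and only r4c4 is open for it.
Cage a has sum 10; hence r2c4 = 4.
Row 3 needs a 2, and only r3c2 is open for it.
Row 1 needs a 2, and only r1c1 is open for it.
Cage e needs two cells with sum 5, leaving r1c2 = 3.
3 is placed in row 1, so r1c4 = 1.
Column 2 now contains 3, leaving r2c2 = 1.
Column 4 now contains 1; hence r3c4 = 3.
Column 2 already has 1, leaving r4c2 = 4.
1 is placed in row 1, so r1c3 = 4.
1 is placed in row 2, which forces r2c1 = 3.
Cage d needs sum 7; hence r2c3 = 2.
Row 3 now contains 3, so r3c3 = 1.
3 is placed in column 1, so r4c1 = 1.
1 is placed in column 3; hence r4c3 = 3.
Completed grid: 2 3 4 1 / 3 1 2 4 / 4 2 1 3 / 1 4 3 2.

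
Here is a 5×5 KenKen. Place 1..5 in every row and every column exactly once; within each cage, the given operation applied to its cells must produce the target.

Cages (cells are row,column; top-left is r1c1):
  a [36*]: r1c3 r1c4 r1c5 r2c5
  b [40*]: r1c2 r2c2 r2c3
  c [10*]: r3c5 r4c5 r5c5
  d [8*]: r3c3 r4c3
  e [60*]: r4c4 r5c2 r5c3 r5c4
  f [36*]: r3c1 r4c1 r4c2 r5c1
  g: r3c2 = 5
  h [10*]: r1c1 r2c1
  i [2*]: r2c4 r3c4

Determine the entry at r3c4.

2

Cage a needs product 36, which forces r2c5 = 3.
G is a freebie, which forces r3c2 = 5.
The 4 cells of cage f must have product 36, which forces r4c2 = 3.
Cage b needs product 40, which forces r2c3 = 5.
Cage h's pair has product 10, which forces r1c1 = 5.
Row 2 already has 5; hence r2c1 = 2.
2 is placed in row 2; hence r2c2 = 4.
2 is placed in row 2; hence r2c4 = 1.
1 is placed in column 4, leaving r3c4 = 2.
Row 3 now contains 2, which forces r3c5 = 1.
4 is placed in column 2, so r1c2 = 2.
Cage a has product 36; hence r1c3 = 1.
The 4 cells of cage a must have product 36, leaving r1c4 = 3.
Column 5 already has 1, so r1c5 = 4.
Row 3 now contains 2, leaving r3c3 = 4.
Cage d needs two cells with product 8, so r4c3 = 2.
Row 4 now contains 2, so r4c5 = 5.
The 4 cells of cage e must have product 60, so r5c2 = 1.
Column 3 now contains 4, which forces r5c3 = 3.
Column 5 now contains 5, so r5c5 = 2.
Row 3 already has 4, which forces r3c1 = 3.
The 4 cells of cage f must have product 36, which forces r4c1 = 1.
5 is placed in row 4, which forces r4c4 = 4.
Row 5 already has 3; hence r5c1 = 4.
The 4 cells of cage e must have product 60, leaving r5c4 = 5.
Completed grid: 5 2 1 3 4 / 2 4 5 1 3 / 3 5 4 2 1 / 1 3 2 4 5 / 4 1 3 5 2.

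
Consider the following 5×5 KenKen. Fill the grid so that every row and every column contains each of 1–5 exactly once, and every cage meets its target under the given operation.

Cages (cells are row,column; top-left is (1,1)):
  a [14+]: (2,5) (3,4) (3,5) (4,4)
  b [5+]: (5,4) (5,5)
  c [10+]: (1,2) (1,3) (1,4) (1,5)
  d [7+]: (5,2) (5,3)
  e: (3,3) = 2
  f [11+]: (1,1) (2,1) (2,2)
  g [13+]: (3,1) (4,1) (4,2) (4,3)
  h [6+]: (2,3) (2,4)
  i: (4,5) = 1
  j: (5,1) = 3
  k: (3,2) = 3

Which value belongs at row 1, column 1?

5

K is a freebie; hence (3,2) = 3.
Cage e is given, leaving (3,3) = 2.
I is a freebie; hence (4,5) = 1.
Cage j is given, so (5,1) = 3.
Cage g has sum 13, leaving (4,3) = 3.
The two cells of cage d must have sum 7, which forces (5,2) = 2.
The two cells of cage d must have sum 7, so (5,3) = 5.
Cage b needs two cells with sum 5, so (5,4) = 1.
The two cells of cage b must have sum 5; hence (5,5) = 4.
The 4 cells of cage a must have sum 14, which forces (2,5) = 3.
The 4 cells of cage a must have sum 14, so (3,4) = 4.
4 is placed in column 5, which forces (3,5) = 5.
Cage a has sum 14, leaving (4,4) = 2.
Column 4 now contains 2, leaving (1,4) = 3.
3 is placed in column 5; hence (1,5) = 2.
Cage h needs two cells with sum 6, leaving (2,3) = 1.
Column 4 now contains 2; hence (2,4) = 5.
Row 3 already has 4, so (3,1) = 1.
Cage f has sum 11, which forces (1,1) = 5.
The 4 cells of cage c must have sum 10, so (1,2) = 1.
Column 3 now contains 1, so (1,3) = 4.
The 3 cells of cage f must have sum 11, so (2,1) = 2.
Row 2 now contains 5, so (2,2) = 4.
Column 1 now contains 5, so (4,1) = 4.
Column 2 now contains 4; hence (4,2) = 5.
Filled in: 5 1 4 3 2 / 2 4 1 5 3 / 1 3 2 4 5 / 4 5 3 2 1 / 3 2 5 1 4.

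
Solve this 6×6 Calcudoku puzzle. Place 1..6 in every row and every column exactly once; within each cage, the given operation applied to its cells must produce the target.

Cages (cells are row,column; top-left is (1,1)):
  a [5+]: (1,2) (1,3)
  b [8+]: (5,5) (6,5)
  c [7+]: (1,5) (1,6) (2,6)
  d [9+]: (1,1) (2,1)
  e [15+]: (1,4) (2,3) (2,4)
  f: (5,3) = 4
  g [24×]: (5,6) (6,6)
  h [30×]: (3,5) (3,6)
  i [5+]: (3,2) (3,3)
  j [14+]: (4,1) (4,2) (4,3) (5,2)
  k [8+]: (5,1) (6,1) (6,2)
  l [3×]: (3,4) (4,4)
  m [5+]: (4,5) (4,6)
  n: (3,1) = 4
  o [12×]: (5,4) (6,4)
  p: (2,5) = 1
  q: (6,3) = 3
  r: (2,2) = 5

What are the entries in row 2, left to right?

3 5 6 4 1 2

R is a freebie, so (2,2) = 5.
Cage p is a single given cell, so (2,5) = 1.
Cage n is a single given cell; hence (3,1) = 4.
Cage f is given, so (5,3) = 4.
Row 5 already has 4, leaving (5,6) = 6.
Cage q is given; hence (6,3) = 3.
Column 6 now contains 6; hence (6,6) = 4.
Column 3 already has 4, leaving (2,3) = 6.
Cage i's pair has sum 5, so (3,2) = 3.
Cage i's pair has sum 5, so (3,3) = 2.
Row 3 already has 3, so (3,4) = 1.
Cage h's pair has product 30, leaving (3,5) = 6.
Column 6 now contains 6, so (3,6) = 5.
Column 4 already has 1, leaving (4,4) = 3.
The two cells of cage o must have product 12, leaving (5,4) = 2.
Row 5 already has 2; hence (5,5) = 3.
Cage o needs two cells with product 12, so (6,4) = 6.
Column 5 now contains 6, leaving (6,5) = 5.
Cage d needs two cells with sum 9, which forces (1,1) = 6.
3 is placed in column 2, which forces (1,2) = 4.
2 is placed in column 3; hence (1,3) = 1.
Column 4 already has 6, which forces (1,4) = 5.
Row 1 now contains 4, leaving (1,5) = 2.
Row 1 now contains 1; hence (1,6) = 3.
Row 2 already has 6, so (2,1) = 3.
3 is placed in column 4, leaving (2,4) = 4.
The 3 cells of cage c must have sum 7; hence (2,6) = 2.
6 is placed in column 1, so (4,1) = 2.
Row 4 already has 2, which forces (4,2) = 6.
Cage j has sum 14, so (4,3) = 5.
The two cells of cage m must have sum 5; hence (4,5) = 4.
The two cells of cage m must have sum 5, leaving (4,6) = 1.
Cage k has sum 8; hence (5,1) = 5.
Row 5 already has 2; hence (5,2) = 1.
2 is placed in column 1, so (6,1) = 1.
Column 2 now contains 1, which forces (6,2) = 2.
The full grid is 6 4 1 5 2 3 / 3 5 6 4 1 2 / 4 3 2 1 6 5 / 2 6 5 3 4 1 / 5 1 4 2 3 6 / 1 2 3 6 5 4.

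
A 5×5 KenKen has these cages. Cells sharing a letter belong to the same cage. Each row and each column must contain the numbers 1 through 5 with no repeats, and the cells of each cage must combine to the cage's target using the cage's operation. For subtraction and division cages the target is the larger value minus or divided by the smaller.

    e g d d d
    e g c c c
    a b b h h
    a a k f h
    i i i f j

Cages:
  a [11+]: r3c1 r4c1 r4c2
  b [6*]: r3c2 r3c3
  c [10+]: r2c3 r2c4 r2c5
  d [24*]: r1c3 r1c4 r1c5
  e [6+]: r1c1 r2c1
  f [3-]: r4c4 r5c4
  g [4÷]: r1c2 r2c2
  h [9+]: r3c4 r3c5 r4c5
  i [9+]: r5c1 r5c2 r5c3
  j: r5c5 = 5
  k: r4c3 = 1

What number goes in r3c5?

1

Cage k is given; hence r4c3 = 1.
Cage j is given, which forces r5c5 = 5.
Row 1 needs a 5, and only r1c1 is open for it.
Cage e needs two cells with sum 6, which forces r2c1 = 1.
1 is placed in row 2; hence r2c2 = 4.
Column 2 already has 4; hence r4c2 = 5.
5 is placed in row 4; hence r4c4 = 4.
Column 2 already has 4, which forces r1c2 = 1.
The 3 cells of cage a must have sum 11, leaving r3c1 = 4.
Row 3 already has 4, leaving r3c5 = 1.
Cage a needs sum 11, which forces r4c1 = 2.
2 is placed in row 4, so r4c5 = 3.
2 is placed in column 1, so r5c1 = 3.
3 is placed in row 5, leaving r5c2 = 2.
Row 5 already has 2, leaving r5c3 = 4.
Cage f's pair has difference 3, so r5c4 = 1.
Cage d has product 24; hence r1c5 = 4.
Column 5 now contains 3, leaving r2c5 = 2.
2 is placed in column 2, which forces r3c2 = 3.
The two cells of cage b must have product 6, leaving r3c3 = 2.
Cage h needs sum 9, which forces r3c4 = 5.
Column 3 now contains 2, leaving r1c3 = 3.
Cage d has product 24, leaving r1c4 = 2.
Cage c has sum 10, so r2c3 = 5.
Column 4 already has 5; hence r2c4 = 3.
The full grid is 5 1 3 2 4 / 1 4 5 3 2 / 4 3 2 5 1 / 2 5 1 4 3 / 3 2 4 1 5.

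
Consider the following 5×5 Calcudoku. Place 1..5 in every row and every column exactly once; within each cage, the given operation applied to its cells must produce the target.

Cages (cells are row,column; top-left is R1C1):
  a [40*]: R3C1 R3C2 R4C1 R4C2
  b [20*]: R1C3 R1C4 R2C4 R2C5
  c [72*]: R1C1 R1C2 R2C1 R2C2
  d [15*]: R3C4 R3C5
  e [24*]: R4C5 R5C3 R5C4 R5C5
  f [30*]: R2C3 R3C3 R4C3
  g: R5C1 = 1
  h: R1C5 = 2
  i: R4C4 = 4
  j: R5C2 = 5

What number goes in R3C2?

Cage h is a single given cell, which forces R1C5 = 2.
Cage i is given, so R4C4 = 4.
G is a freebie, so R5C1 = 1.
Cage j is given, so R5C2 = 5.
Cage e has product 24, which forces R4C5 = 1.
Cage b needs product 20, leaving R1C3 = 1.
The 4 cells of cage b must have product 20, so R1C4 = 5.
Cage b has product 20; hence R2C4 = 1.
1 is placed in column 5, leaving R2C5 = 4.
Cage a has product 40; hence R3C1 = 4.
Cage a has product 40, so R3C2 = 1.
5 is placed in column 4, so R3C4 = 3.
3 is placed in row 3, so R3C5 = 5.
The 4 cells of cage a must have product 40; hence R4C1 = 5.
1 is placed in row 4, which forces R4C2 = 2.
2 is placed in row 4, which forces R4C3 = 3.
3 is placed in column 4; hence R5C4 = 2.
Column 5 now contains 4, so R5C5 = 3.
4 is placed in column 1, which forces R1C1 = 3.
The 4 cells of cage c must have product 72, leaving R1C2 = 4.
Cage c needs product 72, so R2C1 = 2.
Column 2 now contains 2, so R2C2 = 3.
Cage f has product 30, leaving R2C3 = 5.
5 is placed in row 3, so R3C3 = 2.
Row 5 already has 2, which forces R5C3 = 4.
Completed grid: 3 4 1 5 2 / 2 3 5 1 4 / 4 1 2 3 5 / 5 2 3 4 1 / 1 5 4 2 3.

1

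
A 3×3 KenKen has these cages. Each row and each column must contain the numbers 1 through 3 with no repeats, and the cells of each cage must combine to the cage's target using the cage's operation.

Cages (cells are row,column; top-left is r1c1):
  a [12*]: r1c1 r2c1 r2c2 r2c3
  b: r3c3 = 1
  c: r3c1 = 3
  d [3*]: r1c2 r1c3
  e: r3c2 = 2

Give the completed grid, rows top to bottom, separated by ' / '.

Cage a needs product 12; hence r1c1 = 2.
Cage c is a single given cell, which forces r3c1 = 3.
Cage e is given; hence r3c2 = 2.
Cage b is a single given cell, so r3c3 = 1.
Cage d's pair has product 3, leaving r1c2 = 1.
1 is placed in column 3, leaving r1c3 = 3.
3 is placed in column 1; hence r2c1 = 1.
The 4 cells of cage a must have product 12; hence r2c2 = 3.
Cage a has product 12, so r2c3 = 2.

2 1 3 / 1 3 2 / 3 2 1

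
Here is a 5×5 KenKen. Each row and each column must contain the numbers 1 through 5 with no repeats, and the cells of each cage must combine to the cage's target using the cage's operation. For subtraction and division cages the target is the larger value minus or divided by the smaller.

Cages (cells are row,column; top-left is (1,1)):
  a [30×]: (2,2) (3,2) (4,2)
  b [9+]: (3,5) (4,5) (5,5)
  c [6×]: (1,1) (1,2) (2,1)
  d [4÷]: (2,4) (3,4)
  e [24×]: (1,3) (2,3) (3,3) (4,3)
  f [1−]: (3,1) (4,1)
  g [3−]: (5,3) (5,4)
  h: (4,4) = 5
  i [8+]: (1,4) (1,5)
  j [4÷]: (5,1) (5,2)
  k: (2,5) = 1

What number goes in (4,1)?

4

K is a freebie, so (2,5) = 1.
Cage h is a single given cell, so (4,4) = 5.
Column 4 now contains 5, so (1,4) = 3.
The two cells of cage i must have sum 8, leaving (1,5) = 5.
Row 2 now contains 1; hence (2,4) = 4.
Cage d's pair has quotient 4; hence (3,4) = 1.
Column 4 now contains 1, which forces (5,4) = 2.
Cage c needs product 6, so (2,1) = 3.
3 is placed in row 2, leaving (2,3) = 2.
Cage g's pair has difference 3, leaving (5,3) = 5.
Row 2 already has 2, so (2,2) = 5.
The only place for 4 in row 1 is (1,3).
4 is placed in column 3; hence (3,3) = 3.
Cage e needs product 24; hence (4,3) = 1.
The two cells of cage f must have difference 1; hence (3,1) = 5.
Row 3 now contains 3, so (3,2) = 2.
Row 3 already has 2, which forces (3,5) = 4.
1 is placed in row 4, which forces (4,1) = 4.
Cage a needs product 30, so (4,2) = 3.
Row 4 already has 3, so (4,5) = 2.
Column 1 already has 4; hence (5,1) = 1.
Row 5 now contains 1; hence (5,2) = 4.
4 is placed in column 5; hence (5,5) = 3.
1 is placed in column 1, so (1,1) = 2.
Column 2 already has 2, leaving (1,2) = 1.
The full grid is 2 1 4 3 5 / 3 5 2 4 1 / 5 2 3 1 4 / 4 3 1 5 2 / 1 4 5 2 3.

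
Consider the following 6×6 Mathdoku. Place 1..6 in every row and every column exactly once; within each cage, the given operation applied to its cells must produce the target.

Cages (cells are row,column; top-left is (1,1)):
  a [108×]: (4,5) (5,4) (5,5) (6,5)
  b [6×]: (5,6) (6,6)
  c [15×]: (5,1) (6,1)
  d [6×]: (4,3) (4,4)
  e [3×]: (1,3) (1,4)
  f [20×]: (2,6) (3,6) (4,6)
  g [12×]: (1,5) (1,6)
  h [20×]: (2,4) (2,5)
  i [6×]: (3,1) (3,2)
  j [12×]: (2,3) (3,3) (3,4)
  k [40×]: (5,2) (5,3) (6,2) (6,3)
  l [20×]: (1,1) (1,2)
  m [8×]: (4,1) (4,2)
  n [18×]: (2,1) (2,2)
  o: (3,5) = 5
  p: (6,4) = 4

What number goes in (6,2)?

O is a freebie; hence (3,5) = 5.
Cage p is given, leaving (6,4) = 4.
Column 4 now contains 4, so (2,4) = 5.
Column 5 now contains 5; hence (2,5) = 4.
Row 2 now contains 4, which forces (2,6) = 1.
Column 6 already has 1, leaving (3,6) = 4.
4 is placed in column 6; hence (4,6) = 5.
Row 2 needs a 2, and only (2,3) is open for it.
In row 6, 6 can only go at (6,5), so (6,5) = 6.
Column 5 now contains 6, so (1,5) = 2.
The two cells of cage g must have product 12, so (1,6) = 6.
The 4 cells of cage a must have product 108, leaving (5,4) = 6.
In row 4, 6 can only go at (4,3), so (4,3) = 6.
Column 3 now contains 6, so (3,3) = 3.
Cage j needs product 12, leaving (3,4) = 2.
Cage d's pair has product 6; hence (4,4) = 1.
Row 4 now contains 1, which forces (4,5) = 3.
Column 5 now contains 3, leaving (5,5) = 1.
Column 3 now contains 3, leaving (1,3) = 1.
1 is placed in column 4, which forces (1,4) = 3.
Column 3 already has 1, which forces (6,3) = 5.
The two cells of cage c must have product 15, leaving (5,1) = 5.
Cage k needs product 40, leaving (5,2) = 2.
5 is placed in column 3; hence (5,3) = 4.
2 is placed in row 5, which forces (5,6) = 3.
5 is placed in row 6, so (6,1) = 3.
The 4 cells of cage k must have product 40, so (6,2) = 1.
Column 6 already has 3, leaving (6,6) = 2.
5 is placed in column 1, which forces (1,1) = 4.
Cage l needs two cells with product 20, so (1,2) = 5.
Column 1 now contains 3, so (2,1) = 6.
The two cells of cage n must have product 18, leaving (2,2) = 3.
The two cells of cage i must have product 6, which forces (3,1) = 1.
Column 2 already has 1, leaving (3,2) = 6.
The two cells of cage m must have product 8; hence (4,1) = 2.
Column 2 already has 2, which forces (4,2) = 4.
Filled in: 4 5 1 3 2 6 / 6 3 2 5 4 1 / 1 6 3 2 5 4 / 2 4 6 1 3 5 / 5 2 4 6 1 3 / 3 1 5 4 6 2.

1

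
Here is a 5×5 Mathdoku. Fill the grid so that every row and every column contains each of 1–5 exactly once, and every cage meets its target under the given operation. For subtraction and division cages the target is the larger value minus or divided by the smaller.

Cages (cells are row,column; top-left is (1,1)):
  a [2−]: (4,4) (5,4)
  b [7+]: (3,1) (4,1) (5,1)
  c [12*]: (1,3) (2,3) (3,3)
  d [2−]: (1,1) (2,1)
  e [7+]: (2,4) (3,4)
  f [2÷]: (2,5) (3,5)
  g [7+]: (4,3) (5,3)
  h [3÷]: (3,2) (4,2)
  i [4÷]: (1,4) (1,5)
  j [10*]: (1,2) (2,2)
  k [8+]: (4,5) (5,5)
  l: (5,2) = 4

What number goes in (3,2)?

3

L is a freebie, which forces (5,2) = 4.
The only place for 5 in row 3 is (3,4).
Cage e's pair has sum 7, which forces (2,4) = 2.
Cage j needs two cells with product 10, leaving (1,2) = 2.
Row 2 already has 2, which forces (2,2) = 5.
The two cells of cage f must have quotient 2; hence (3,5) = 2.
In row 1, 5 can only go at (1,1), so (1,1) = 5.
The two cells of cage d must have difference 2, so (2,1) = 3.
In row 1, 3 can only go at (1,3), so (1,3) = 3.
In row 3, 3 can only go at (3,2), so (3,2) = 3.
3 is placed in column 2, which forces (4,2) = 1.
1 is placed in row 4, so (4,4) = 3.
Row 4 now contains 3, leaving (4,5) = 5.
3 is placed in column 4, so (5,4) = 1.
Column 5 already has 5, which forces (5,5) = 3.
1 is placed in column 4; hence (1,4) = 4.
The two cells of cage i must have quotient 4, so (1,5) = 1.
Column 5 already has 1; hence (2,5) = 4.
Cage b needs sum 7; hence (3,1) = 1.
Row 3 already has 1, so (3,3) = 4.
Cage b has sum 7; hence (4,1) = 4.
Row 4 now contains 5, so (4,3) = 2.
1 is placed in row 5, so (5,1) = 2.
Cage g's pair has sum 7, leaving (5,3) = 5.
Row 2 already has 4; hence (2,3) = 1.
The full grid is 5 2 3 4 1 / 3 5 1 2 4 / 1 3 4 5 2 / 4 1 2 3 5 / 2 4 5 1 3.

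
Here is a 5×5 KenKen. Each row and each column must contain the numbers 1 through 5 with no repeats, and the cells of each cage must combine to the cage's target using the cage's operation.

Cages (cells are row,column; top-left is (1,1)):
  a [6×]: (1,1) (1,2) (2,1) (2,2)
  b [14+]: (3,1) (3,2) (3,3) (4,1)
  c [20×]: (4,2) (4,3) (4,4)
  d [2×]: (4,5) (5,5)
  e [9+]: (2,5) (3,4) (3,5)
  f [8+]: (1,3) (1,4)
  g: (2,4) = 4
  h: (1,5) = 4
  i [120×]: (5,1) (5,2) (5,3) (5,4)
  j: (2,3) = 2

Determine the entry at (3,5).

3

Cage h is given; hence (1,5) = 4.
Cage j is a single given cell; hence (2,3) = 2.
Cage g is given, which forces (2,4) = 4.
In row 2, 5 can only go at (2,5), so (2,5) = 5.
The only place for 3 in row 4 is (4,1).
Cage a needs product 6, leaving (1,1) = 2.
The 4 cells of cage a must have product 6, which forces (1,2) = 1.
3 is placed in column 1; hence (2,1) = 1.
Cage a needs product 6, leaving (2,2) = 3.
Cage b has sum 14; hence (3,2) = 2.
Cage i has product 120, so (5,3) = 3.
The 4 cells of cage i must have product 120, so (5,4) = 2.
2 is placed in row 5; hence (5,5) = 1.
Column 3 now contains 3, leaving (1,3) = 5.
Cage f needs two cells with sum 8, which forces (1,4) = 3.
Column 3 already has 5, so (3,3) = 4.
The 3 cells of cage e must have sum 9; hence (3,4) = 1.
Column 5 now contains 1, which forces (3,5) = 3.
Column 3 now contains 4; hence (4,3) = 1.
Column 4 now contains 1, so (4,4) = 5.
Column 5 now contains 1; hence (4,5) = 2.
Row 3 already has 4, leaving (3,1) = 5.
Row 4 now contains 5, leaving (4,2) = 4.
Column 1 now contains 5, so (5,1) = 4.
4 is placed in column 2, leaving (5,2) = 5.
Filled in: 2 1 5 3 4 / 1 3 2 4 5 / 5 2 4 1 3 / 3 4 1 5 2 / 4 5 3 2 1.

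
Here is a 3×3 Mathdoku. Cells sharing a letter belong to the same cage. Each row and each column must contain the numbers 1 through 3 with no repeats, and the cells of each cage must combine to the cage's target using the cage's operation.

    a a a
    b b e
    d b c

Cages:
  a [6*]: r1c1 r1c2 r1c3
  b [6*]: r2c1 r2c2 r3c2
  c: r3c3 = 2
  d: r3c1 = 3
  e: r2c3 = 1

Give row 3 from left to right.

3 1 2

Cage e is given; hence r2c3 = 1.
Cage d is a single given cell; hence r3c1 = 3.
Cage c is given; hence r3c3 = 2.
2 is placed in column 3, leaving r1c3 = 3.
3 is placed in column 1, leaving r2c1 = 2.
Cage b needs product 6, so r2c2 = 3.
Row 3 now contains 2, so r3c2 = 1.
Column 1 already has 2, which forces r1c1 = 1.
Column 2 now contains 1, so r1c2 = 2.
Filled in: 1 2 3 / 2 3 1 / 3 1 2.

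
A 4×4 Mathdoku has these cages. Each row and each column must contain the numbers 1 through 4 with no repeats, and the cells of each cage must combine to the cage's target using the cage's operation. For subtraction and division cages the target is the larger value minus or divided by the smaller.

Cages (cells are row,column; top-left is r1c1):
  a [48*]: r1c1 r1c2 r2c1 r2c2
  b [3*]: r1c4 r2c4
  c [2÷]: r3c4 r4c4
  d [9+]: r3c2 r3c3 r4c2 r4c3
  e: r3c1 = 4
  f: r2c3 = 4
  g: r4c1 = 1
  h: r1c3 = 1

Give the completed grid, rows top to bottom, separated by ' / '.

Cage h is given; hence r1c3 = 1.
Row 1 now contains 1, leaving r1c4 = 3.
F is a freebie, leaving r2c3 = 4.
Column 4 already has 3; hence r2c4 = 1.
Cage e is given; hence r3c1 = 4.
Row 3 now contains 4, leaving r3c4 = 2.
Cage g is given, leaving r4c1 = 1.
Column 4 already has 2; hence r4c4 = 4.
4 is placed in column 1, leaving r1c1 = 2.
Cage a needs product 48; hence r1c2 = 4.
Cage a needs product 48; hence r2c1 = 3.
Cage a needs product 48, leaving r2c2 = 2.
The 4 cells of cage d must have sum 9, leaving r3c2 = 1.
Row 3 now contains 2; hence r3c3 = 3.
Cage d needs sum 9, so r4c2 = 3.
The 4 cells of cage d must have sum 9, so r4c3 = 2.

2 4 1 3 / 3 2 4 1 / 4 1 3 2 / 1 3 2 4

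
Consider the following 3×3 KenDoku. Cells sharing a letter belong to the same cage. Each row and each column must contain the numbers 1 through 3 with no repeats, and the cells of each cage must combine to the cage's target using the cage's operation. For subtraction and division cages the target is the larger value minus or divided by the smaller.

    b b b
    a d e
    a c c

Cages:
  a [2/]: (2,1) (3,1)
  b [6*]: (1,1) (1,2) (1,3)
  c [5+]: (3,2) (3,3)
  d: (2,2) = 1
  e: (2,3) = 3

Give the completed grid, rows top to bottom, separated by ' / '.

D is a freebie, leaving (2,2) = 1.
Cage e is given, leaving (2,3) = 3.
3 is placed in column 3, so (3,3) = 2.
2 is placed in column 3; hence (1,3) = 1.
Row 2 now contains 1, leaving (2,1) = 2.
Row 3 already has 2, which forces (3,1) = 1.
Row 3 already has 2; hence (3,2) = 3.
Column 1 already has 2; hence (1,1) = 3.
Column 2 already has 3, so (1,2) = 2.

3 2 1 / 2 1 3 / 1 3 2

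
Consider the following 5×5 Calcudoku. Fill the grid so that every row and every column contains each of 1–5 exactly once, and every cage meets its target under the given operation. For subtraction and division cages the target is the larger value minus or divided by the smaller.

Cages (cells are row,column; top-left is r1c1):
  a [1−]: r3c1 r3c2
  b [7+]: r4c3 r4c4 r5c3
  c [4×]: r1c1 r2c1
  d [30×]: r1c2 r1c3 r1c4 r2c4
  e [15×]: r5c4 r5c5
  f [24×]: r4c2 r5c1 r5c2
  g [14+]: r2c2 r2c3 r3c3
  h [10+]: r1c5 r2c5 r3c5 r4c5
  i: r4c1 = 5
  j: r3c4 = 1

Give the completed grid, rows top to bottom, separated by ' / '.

Cage g needs sum 14, leaving r2c2 = 5.
Cage g needs sum 14, so r2c3 = 4.
Cage g needs sum 14, which forces r3c3 = 5.
J is a freebie, leaving r3c4 = 1.
I is a freebie, which forces r4c1 = 5.
Cage c needs two cells with product 4; hence r1c1 = 4.
Cage d needs product 30, which forces r1c4 = 5.
4 is placed in row 2; hence r2c1 = 1.
Column 4 now contains 5, leaving r5c4 = 3.
Row 5 already has 3, leaving r5c5 = 5.
3 is placed in column 4; hence r2c4 = 2.
2 is placed in row 2, which forces r2c5 = 3.
Cage f needs product 24; hence r4c2 = 3.
2 is placed in column 4, which forces r4c4 = 4.
Row 5 already has 3, leaving r5c1 = 2.
Cage f needs product 24, leaving r5c2 = 4.
2 is placed in row 5; hence r5c3 = 1.
Column 2 already has 3; hence r1c2 = 1.
Column 3 already has 1; hence r1c3 = 3.
Row 1 already has 1; hence r1c5 = 2.
Column 1 now contains 2, leaving r3c1 = 3.
4 is placed in column 2, leaving r3c2 = 2.
Cage h needs sum 10, which forces r3c5 = 4.
Column 3 already has 1, so r4c3 = 2.
Column 5 now contains 2, so r4c5 = 1.

4 1 3 5 2 / 1 5 4 2 3 / 3 2 5 1 4 / 5 3 2 4 1 / 2 4 1 3 5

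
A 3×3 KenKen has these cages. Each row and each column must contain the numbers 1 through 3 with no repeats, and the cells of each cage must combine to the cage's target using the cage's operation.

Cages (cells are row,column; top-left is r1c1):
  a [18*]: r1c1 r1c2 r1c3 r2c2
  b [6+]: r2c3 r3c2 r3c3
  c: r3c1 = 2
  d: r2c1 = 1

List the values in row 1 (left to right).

3 2 1

Cage d is given, which forces r2c1 = 1.
Cage a has product 18, leaving r2c2 = 3.
3 is placed in row 2, so r2c3 = 2.
Cage c is a single given cell, leaving r3c1 = 2.
Row 3 now contains 2, leaving r3c2 = 1.
Row 3 already has 1, leaving r3c3 = 3.
Column 1 now contains 2, leaving r1c1 = 3.
Column 2 already has 1, so r1c2 = 2.
Column 3 now contains 3, so r1c3 = 1.
The full grid is 3 2 1 / 1 3 2 / 2 1 3.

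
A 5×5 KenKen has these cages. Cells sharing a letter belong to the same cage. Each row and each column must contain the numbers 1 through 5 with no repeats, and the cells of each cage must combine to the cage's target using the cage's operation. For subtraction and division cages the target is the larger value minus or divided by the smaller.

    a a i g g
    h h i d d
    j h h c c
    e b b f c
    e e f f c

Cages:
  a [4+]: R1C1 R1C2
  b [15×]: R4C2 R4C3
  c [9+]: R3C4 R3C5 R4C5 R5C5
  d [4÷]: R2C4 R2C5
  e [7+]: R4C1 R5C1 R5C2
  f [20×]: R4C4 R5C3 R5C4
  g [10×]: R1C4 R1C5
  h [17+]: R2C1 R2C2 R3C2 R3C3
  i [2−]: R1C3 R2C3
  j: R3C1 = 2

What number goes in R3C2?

Cage j is a single given cell; hence R3C1 = 2.
The only place for 4 in row 1 is R1C3.
Cage i needs two cells with difference 2, so R2C3 = 2.
Row 4 needs a 2, and only R4C5 is open for it.
Cage g's pair has product 10; hence R1C4 = 2.
2 is placed in column 5; hence R1C5 = 5.
Column 5 now contains 5, leaving R3C5 = 1.
Column 5 now contains 1, leaving R5C5 = 3.
Cage d needs two cells with quotient 4, which forces R2C4 = 1.
Column 5 now contains 1, which forces R2C5 = 4.
Row 3 already has 1; hence R3C4 = 3.
Cage h needs sum 17, which forces R3C2 = 4.
3 is placed in row 3, which forces R3C3 = 5.
Column 3 now contains 5, so R4C3 = 3.
Cage f needs product 20, so R5C3 = 1.
The 3 cells of cage e must have sum 7, which forces R4C1 = 1.
3 is placed in row 4, leaving R4C2 = 5.
5 is placed in row 4, which forces R4C4 = 4.
Cage e needs sum 7; hence R5C1 = 4.
Row 5 already has 1, which forces R5C2 = 2.
Column 4 already has 4, which forces R5C4 = 5.
Column 1 already has 1, leaving R1C1 = 3.
Cage a's pair has sum 4, so R1C2 = 1.
Cage h needs sum 17; hence R2C1 = 5.
Column 2 already has 5, which forces R2C2 = 3.
Filled in: 3 1 4 2 5 / 5 3 2 1 4 / 2 4 5 3 1 / 1 5 3 4 2 / 4 2 1 5 3.

4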